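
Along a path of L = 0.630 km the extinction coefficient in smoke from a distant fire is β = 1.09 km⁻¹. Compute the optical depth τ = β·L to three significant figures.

τ = β·L = 1.09 × 0.630 = 0.6867.

0.687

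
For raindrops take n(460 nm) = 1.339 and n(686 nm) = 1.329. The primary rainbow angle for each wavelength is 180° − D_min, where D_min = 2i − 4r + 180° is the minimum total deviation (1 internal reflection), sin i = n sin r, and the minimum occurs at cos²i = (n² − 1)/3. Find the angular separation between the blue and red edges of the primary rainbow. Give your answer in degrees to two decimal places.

At 460 nm (n = 1.339): cos²i = 0.26431 → i = 59.062°, r = 39.834°, D_min = 138.786°, rainbow angle = 41.214°.
At 686 nm (n = 1.329): cos²i = 0.25541 → i = 59.643°, r = 40.487°, D_min = 137.337°, rainbow angle = 42.663°.
Angular width = |41.214° − 42.663°| = 1.450°.

1.45°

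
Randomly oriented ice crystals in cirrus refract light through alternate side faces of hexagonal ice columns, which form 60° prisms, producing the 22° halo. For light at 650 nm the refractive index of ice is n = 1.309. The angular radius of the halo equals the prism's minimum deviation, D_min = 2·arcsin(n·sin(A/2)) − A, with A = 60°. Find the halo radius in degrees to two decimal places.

21.76°

n·sin(A/2) = 1.309 × sin 30° = 1.309 × 0.5000 = 0.6545.
D_min = 2·arcsin(0.6545) − 60° = 2 × 40.882° − 60° = 21.763°.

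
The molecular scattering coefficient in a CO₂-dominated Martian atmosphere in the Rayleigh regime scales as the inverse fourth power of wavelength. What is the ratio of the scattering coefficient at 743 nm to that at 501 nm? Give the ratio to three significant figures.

Rayleigh scattering ∝ λ⁻⁴, so the ratio of coefficients is the inverse fourth power of the wavelength ratio.
σ(743)/σ(501) = (501/743)⁴ = (0.6743)⁴ = 0.2067.

0.207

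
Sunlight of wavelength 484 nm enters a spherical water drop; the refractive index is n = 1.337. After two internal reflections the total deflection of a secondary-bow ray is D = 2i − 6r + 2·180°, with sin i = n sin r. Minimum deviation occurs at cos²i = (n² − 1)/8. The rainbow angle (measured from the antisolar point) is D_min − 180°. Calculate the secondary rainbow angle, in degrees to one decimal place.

cos²i = (1.78757 − 1)/8 = 0.09845; i = arccos(0.31376) = 71.714°.
sin r = sin 71.714°/1.337 = 0.71017; r = 45.249°.
D_min = 2·71.714° − 6·45.249° + 360° = 231.934°.
Rainbow angle = D_min − 180° = 51.934°.

51.9°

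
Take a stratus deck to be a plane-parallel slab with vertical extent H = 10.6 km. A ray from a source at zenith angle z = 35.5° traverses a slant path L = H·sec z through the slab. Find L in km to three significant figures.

sec z = 1/cos 35.5° = 1.2283.
L = 10.6 × 1.2283 = 13.020 km.

13.0 km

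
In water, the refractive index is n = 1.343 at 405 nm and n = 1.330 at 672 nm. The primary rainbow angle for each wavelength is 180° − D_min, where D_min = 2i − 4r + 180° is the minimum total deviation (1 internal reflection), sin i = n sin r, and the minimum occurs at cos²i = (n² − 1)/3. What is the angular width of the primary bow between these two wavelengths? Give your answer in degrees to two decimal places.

At 405 nm (n = 1.343): cos²i = 0.26788 → i = 58.830°, r = 39.577°, D_min = 139.354°, rainbow angle = 40.646°.
At 672 nm (n = 1.330): cos²i = 0.25630 → i = 59.585°, r = 40.422°, D_min = 137.484°, rainbow angle = 42.516°.
Angular width = |40.646° − 42.516°| = 1.871°.

1.87°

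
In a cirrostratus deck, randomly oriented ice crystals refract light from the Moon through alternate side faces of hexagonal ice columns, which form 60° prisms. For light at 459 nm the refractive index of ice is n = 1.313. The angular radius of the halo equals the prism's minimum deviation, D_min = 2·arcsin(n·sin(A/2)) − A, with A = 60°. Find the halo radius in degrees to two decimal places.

n·sin(A/2) = 1.313 × sin 30° = 1.313 × 0.5000 = 0.6565.
D_min = 2·arcsin(0.6565) − 60° = 2 × 41.033° − 60° = 22.067°.

22.07°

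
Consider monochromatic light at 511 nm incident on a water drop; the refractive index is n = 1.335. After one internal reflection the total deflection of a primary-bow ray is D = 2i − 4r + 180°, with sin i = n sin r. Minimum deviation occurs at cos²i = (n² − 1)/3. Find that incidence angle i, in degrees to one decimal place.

cos²i = (1.335² − 1)/3 = (1.78222 − 1)/3 = 0.26074.
cos i = 0.51063, so i = 59.294°.

59.3°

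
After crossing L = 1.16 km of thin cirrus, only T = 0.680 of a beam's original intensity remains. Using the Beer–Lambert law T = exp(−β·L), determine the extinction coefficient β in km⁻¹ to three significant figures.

Beer–Lambert: T = exp(−βL) ⇒ β = −ln(T)/L = −ln(0.680)/1.16 = 0.3857/1.16 = 0.3325 km⁻¹.

0.332 km⁻¹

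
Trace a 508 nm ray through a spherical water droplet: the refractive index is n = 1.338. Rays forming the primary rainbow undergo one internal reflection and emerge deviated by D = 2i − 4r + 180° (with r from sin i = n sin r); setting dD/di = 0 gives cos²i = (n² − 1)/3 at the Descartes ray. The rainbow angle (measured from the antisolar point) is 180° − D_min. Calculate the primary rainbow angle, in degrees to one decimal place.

cos²i = (1.79024 − 1)/3 = 0.26341; i = arccos(0.51324) = 59.120°.
sin r = sin 59.120°/1.338 = 0.64144; r = 39.899°.
D_min = 2·59.120° − 4·39.899° + 180° = 138.643°.
Rainbow angle = 180° − D_min = 41.357°.

41.4°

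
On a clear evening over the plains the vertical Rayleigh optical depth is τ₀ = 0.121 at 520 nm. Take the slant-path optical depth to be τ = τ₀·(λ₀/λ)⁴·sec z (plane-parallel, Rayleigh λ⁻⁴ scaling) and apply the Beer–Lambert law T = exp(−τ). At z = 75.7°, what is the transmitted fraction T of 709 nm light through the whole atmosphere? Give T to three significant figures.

sec 75.7° = 4.0486.
τ = 0.121 × (520/709)⁴ × 4.0486 = 0.121 × 0.2894 × 4.0486 = 0.1417.
T = exp(−0.1417) = 0.8678.

0.868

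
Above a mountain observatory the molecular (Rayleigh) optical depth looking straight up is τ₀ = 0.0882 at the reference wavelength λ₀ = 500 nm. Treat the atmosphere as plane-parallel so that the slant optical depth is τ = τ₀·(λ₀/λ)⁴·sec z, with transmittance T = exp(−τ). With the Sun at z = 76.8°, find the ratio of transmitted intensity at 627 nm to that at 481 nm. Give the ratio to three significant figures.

1.34

Airmass: sec 76.8° = 4.3792.
τ(627 nm) = 0.0882 × (500/627)⁴ × 4.3792 = 0.0882 × 0.4044 × 4.3792 = 0.1562.
τ(481 nm) = 0.0882 × (500/481)⁴ × 4.3792 = 0.0882 × 1.1676 × 4.3792 = 0.4510.
T(627)/T(481) = exp(τ_B − τ_A) = exp(0.2948) = 1.3428.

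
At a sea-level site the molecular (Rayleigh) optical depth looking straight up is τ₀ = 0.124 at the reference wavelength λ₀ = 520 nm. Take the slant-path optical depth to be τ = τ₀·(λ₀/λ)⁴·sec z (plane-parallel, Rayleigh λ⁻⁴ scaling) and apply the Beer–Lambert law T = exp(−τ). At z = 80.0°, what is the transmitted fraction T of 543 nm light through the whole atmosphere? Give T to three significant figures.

0.548

sec 80.0° = 5.7588.
τ = 0.124 × (520/543)⁴ × 5.7588 = 0.124 × 0.8410 × 5.7588 = 0.6006.
T = exp(−0.6006) = 0.5485.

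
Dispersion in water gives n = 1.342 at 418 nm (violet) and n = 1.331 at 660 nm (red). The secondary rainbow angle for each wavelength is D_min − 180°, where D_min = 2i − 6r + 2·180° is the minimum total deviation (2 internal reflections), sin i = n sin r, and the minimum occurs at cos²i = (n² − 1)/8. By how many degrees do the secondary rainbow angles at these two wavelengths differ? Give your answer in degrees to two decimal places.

At 418 nm (n = 1.342): cos²i = 0.10012 → i = 71.554°, r = 44.981°, D_min = 233.222°, rainbow angle = 53.222°.
At 660 nm (n = 1.331): cos²i = 0.09645 → i = 71.907°, r = 45.575°, D_min = 230.365°, rainbow angle = 50.365°.
Angular width = |53.222° − 50.365°| = 2.857°.

2.86°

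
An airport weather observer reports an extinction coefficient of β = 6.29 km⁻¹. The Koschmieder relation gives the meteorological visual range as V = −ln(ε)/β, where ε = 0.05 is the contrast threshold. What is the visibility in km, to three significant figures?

V = −ln(0.05) / 6.29 = 2.996 / 6.29 = 0.4763 km.

0.476 km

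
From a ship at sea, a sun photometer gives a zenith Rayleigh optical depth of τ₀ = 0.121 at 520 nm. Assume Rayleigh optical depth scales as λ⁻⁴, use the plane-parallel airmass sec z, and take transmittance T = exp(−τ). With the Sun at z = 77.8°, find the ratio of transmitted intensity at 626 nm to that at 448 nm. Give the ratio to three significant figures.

Airmass: sec 77.8° = 4.7321.
τ(626 nm) = 0.121 × (520/626)⁴ × 4.7321 = 0.121 × 0.4761 × 4.7321 = 0.2726.
τ(448 nm) = 0.121 × (520/448)⁴ × 4.7321 = 0.121 × 1.8151 × 4.7321 = 1.0393.
T(626)/T(448) = exp(τ_B − τ_A) = exp(0.7667) = 2.1526.

2.15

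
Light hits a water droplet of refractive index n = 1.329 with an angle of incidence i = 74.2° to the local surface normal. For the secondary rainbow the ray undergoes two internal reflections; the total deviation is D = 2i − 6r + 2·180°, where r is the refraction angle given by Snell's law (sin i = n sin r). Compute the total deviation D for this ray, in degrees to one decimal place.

sin r = sin 74.2° / 1.329 = 0.9622/1.329 = 0.7240; r = 46.39°.
D = 2·74.2° − 6·46.39° + 2·180° = 148.40° − 278.32° + 360° = 230.08°.

230.1°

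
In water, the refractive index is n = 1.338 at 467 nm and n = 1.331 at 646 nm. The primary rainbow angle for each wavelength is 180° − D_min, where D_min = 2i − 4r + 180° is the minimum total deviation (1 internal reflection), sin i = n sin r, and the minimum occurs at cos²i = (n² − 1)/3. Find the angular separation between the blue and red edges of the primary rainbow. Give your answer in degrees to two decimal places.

At 467 nm (n = 1.338): cos²i = 0.26341 → i = 59.120°, r = 39.899°, D_min = 138.643°, rainbow angle = 41.357°.
At 646 nm (n = 1.331): cos²i = 0.25719 → i = 59.527°, r = 40.356°, D_min = 137.630°, rainbow angle = 42.370°.
Angular width = |41.357° − 42.370°| = 1.013°.

1.01°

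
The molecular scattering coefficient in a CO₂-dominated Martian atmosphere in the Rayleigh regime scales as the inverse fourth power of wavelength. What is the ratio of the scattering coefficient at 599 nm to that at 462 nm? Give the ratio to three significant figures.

Rayleigh scattering ∝ λ⁻⁴, so the ratio of coefficients is the inverse fourth power of the wavelength ratio.
σ(599)/σ(462) = (462/599)⁴ = (0.7713)⁴ = 0.3539.

0.354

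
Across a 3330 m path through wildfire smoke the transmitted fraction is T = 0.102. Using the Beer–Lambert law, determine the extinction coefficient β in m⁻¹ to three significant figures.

Beer–Lambert: T = exp(−βL) ⇒ β = −ln(T)/L = −ln(0.102)/3330 = 2.2828/3330 = 0.0006855 m⁻¹.

0.000686 m⁻¹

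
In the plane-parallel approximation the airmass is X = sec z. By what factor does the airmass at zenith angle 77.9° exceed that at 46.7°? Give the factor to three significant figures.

3.27

X(77.9°)/X(46.7°) = sec 77.9° / sec 46.7° = cos 46.7° / cos 77.9° = 0.6858/0.2096 = 3.2717.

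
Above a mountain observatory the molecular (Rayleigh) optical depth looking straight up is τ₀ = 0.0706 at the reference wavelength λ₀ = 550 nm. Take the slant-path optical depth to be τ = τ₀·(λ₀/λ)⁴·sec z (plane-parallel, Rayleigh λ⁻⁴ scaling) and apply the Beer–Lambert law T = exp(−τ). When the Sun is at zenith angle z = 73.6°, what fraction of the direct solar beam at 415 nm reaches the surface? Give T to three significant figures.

sec 73.6° = 3.5418.
τ = 0.0706 × (550/415)⁴ × 3.5418 = 0.0706 × 3.0850 × 3.5418 = 0.7714.
T = exp(−0.7714) = 0.4624.

0.462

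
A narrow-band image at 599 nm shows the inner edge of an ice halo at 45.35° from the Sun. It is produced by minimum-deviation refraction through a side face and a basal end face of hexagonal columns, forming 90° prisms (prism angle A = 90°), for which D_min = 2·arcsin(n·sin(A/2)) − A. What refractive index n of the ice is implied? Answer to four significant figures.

1.308

Rearranging: n = sin((D_min + A)/2) / sin(A/2).
(D_min + A)/2 = (45.35° + 90°)/2 = 67.675°.
n = sin 67.675° / sin 45° = 0.9250 / 0.7071 = 1.3082.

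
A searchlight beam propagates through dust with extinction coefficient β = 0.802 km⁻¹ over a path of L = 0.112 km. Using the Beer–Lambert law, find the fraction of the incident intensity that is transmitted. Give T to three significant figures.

0.914

τ = β·L = 0.802 × 0.112 = 0.0898.
T = exp(−0.0898) = 0.9141.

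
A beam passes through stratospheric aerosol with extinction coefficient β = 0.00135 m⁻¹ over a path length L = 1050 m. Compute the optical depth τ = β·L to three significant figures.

τ = β·L = 0.00135 × 1050 = 1.4175.

1.42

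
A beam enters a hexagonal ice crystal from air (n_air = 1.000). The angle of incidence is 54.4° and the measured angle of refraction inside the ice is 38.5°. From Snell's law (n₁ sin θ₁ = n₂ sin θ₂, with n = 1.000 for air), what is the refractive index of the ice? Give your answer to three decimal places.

1.306

n = sin θ_i / sin θ_r = sin 54.4° / sin 38.5° = 0.8131 / 0.6225 = 1.3062.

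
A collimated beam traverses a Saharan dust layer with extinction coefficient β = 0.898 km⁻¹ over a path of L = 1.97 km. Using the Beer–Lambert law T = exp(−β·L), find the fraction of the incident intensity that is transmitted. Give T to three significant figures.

τ = β·L = 0.898 × 1.97 = 1.7691.
T = exp(−1.7691) = 0.1705.

0.170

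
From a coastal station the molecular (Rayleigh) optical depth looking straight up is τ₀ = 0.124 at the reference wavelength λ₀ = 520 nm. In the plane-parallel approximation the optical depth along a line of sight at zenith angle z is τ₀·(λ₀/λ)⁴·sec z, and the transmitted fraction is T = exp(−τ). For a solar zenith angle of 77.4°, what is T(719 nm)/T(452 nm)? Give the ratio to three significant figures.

2.32

Airmass: sec 77.4° = 4.5841.
τ(719 nm) = 0.124 × (520/719)⁴ × 4.5841 = 0.124 × 0.2736 × 4.5841 = 0.1555.
τ(452 nm) = 0.124 × (520/452)⁴ × 4.5841 = 0.124 × 1.7517 × 4.5841 = 0.9957.
T(719)/T(452) = exp(τ_B − τ_A) = exp(0.8402) = 2.3168.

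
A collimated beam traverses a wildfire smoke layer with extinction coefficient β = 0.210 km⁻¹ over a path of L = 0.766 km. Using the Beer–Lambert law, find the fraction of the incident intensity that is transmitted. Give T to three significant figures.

τ = β·L = 0.210 × 0.766 = 0.1609.
T = exp(−0.1609) = 0.8514.

0.851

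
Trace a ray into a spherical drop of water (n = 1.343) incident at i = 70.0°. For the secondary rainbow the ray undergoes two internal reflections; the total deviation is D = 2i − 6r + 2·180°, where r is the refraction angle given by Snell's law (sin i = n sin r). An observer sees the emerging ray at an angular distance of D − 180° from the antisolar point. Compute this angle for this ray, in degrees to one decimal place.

53.6°

sin r = sin 70.0° / 1.343 = 0.9397/1.343 = 0.6997; r = 44.40°.
D = 2·70.0° − 6·44.40° + 2·180° = 140.00° − 266.42° + 360° = 233.58°.
Angle from antisolar point = D − 180° = 53.58°.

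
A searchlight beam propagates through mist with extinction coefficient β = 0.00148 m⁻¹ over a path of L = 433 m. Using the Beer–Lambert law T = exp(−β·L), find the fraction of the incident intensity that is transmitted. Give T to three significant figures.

0.527

τ = β·L = 0.00148 × 433 = 0.6408.
T = exp(−0.6408) = 0.5268.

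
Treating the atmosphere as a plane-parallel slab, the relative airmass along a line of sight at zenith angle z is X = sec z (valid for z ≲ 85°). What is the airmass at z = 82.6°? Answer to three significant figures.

X = sec z = 1/cos 82.6° = 1/0.1288 = 7.7642.

7.76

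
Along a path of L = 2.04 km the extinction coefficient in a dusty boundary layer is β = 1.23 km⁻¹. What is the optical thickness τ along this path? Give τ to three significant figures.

2.51

τ = β·L = 1.23 × 2.04 = 2.5092.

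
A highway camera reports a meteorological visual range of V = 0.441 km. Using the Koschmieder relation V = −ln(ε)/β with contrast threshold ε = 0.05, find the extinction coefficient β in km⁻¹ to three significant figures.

β = −ln(0.05) / V = 2.996 / 0.441 = 6.7930 km⁻¹.

6.79 km⁻¹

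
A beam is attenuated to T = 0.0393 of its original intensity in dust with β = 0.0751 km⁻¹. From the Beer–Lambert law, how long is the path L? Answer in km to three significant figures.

43.1 km

Beer–Lambert: T = exp(−βL) ⇒ L = −ln(T)/β = −ln(0.0393)/0.0751 = 3.2365/0.0751 = 43.1 km.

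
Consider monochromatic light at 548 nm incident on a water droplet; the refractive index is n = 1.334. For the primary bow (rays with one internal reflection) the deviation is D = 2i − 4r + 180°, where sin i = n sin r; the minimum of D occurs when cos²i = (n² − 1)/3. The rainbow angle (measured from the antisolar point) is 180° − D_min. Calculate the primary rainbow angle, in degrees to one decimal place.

41.9°

cos²i = (1.77956 − 1)/3 = 0.25985; i = arccos(0.50976) = 59.352°.
sin r = sin 59.352°/1.334 = 0.64492; r = 40.159°.
D_min = 2·59.352° − 4·40.159° + 180° = 138.067°.
Rainbow angle = 180° − D_min = 41.933°.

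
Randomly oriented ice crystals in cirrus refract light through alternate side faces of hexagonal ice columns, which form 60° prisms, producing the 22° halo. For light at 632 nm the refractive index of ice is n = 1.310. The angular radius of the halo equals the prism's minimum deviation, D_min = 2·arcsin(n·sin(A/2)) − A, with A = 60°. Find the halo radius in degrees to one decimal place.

21.8°

n·sin(A/2) = 1.310 × sin 30° = 1.310 × 0.5000 = 0.6550.
D_min = 2·arcsin(0.6550) − 60° = 2 × 40.920° − 60° = 21.839°.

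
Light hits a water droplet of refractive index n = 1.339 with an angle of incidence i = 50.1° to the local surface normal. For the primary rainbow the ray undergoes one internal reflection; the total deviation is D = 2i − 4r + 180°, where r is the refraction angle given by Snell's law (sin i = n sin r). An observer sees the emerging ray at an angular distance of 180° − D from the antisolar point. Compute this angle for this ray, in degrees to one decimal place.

39.6°

sin r = sin 50.1° / 1.339 = 0.7672/1.339 = 0.5729; r = 34.96°.
D = 2·50.1° − 4·34.96° + 180° = 100.20° − 139.82° + 180° = 140.38°.
Angle from antisolar point = 180° − D = 39.62°.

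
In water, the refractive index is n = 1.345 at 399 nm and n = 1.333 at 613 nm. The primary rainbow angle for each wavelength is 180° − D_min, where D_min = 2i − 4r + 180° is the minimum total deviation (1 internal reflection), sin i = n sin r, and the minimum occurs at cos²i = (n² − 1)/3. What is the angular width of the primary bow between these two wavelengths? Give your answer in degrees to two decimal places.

At 399 nm (n = 1.345): cos²i = 0.26967 → i = 58.715°, r = 39.448°, D_min = 139.635°, rainbow angle = 40.365°.
At 613 nm (n = 1.333): cos²i = 0.25896 → i = 59.410°, r = 40.225°, D_min = 137.922°, rainbow angle = 42.078°.
Angular width = |40.365° − 42.078°| = 1.713°.

1.71°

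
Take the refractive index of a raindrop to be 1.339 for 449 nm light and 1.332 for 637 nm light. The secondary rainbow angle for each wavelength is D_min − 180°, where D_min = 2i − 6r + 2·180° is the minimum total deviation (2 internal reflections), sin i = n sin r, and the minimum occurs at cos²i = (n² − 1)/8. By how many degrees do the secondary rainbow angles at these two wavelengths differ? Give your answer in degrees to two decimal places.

At 449 nm (n = 1.339): cos²i = 0.09912 → i = 71.650°, r = 45.141°, D_min = 232.451°, rainbow angle = 52.451°.
At 637 nm (n = 1.332): cos²i = 0.09678 → i = 71.875°, r = 45.520°, D_min = 230.628°, rainbow angle = 50.628°.
Angular width = |52.451° − 50.628°| = 1.823°.

1.82°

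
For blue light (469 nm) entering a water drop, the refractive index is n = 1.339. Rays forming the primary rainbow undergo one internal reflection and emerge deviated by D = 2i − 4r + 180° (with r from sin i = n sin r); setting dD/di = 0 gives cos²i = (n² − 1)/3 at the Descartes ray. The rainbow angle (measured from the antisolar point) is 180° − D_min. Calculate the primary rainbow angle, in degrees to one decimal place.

41.2°

cos²i = (1.79292 − 1)/3 = 0.26431; i = arccos(0.51411) = 59.062°.
sin r = sin 59.062°/1.339 = 0.64057; r = 39.834°.
D_min = 2·59.062° − 4·39.834° + 180° = 138.786°.
Rainbow angle = 180° − D_min = 41.214°.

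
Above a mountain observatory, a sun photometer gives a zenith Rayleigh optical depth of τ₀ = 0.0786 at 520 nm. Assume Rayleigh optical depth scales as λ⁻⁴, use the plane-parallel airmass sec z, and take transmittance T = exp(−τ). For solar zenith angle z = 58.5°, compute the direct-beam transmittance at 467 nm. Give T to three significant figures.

sec 58.5° = 1.9139.
τ = 0.0786 × (520/467)⁴ × 1.9139 = 0.0786 × 1.5373 × 1.9139 = 0.2313.
T = exp(−0.2313) = 0.7935.

0.794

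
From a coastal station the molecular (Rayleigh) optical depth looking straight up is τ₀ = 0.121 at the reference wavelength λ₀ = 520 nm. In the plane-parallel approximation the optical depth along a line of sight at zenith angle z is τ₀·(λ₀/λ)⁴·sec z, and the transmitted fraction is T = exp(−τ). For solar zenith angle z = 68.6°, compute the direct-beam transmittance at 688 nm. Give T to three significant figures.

0.897

sec 68.6° = 2.7407.
τ = 0.121 × (520/688)⁴ × 2.7407 = 0.121 × 0.3263 × 2.7407 = 0.1082.
T = exp(−0.1082) = 0.8974.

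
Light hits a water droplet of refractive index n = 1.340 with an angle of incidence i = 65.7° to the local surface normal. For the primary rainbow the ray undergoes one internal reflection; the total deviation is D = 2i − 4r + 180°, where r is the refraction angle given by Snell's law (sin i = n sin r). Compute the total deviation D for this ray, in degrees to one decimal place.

140.0°

sin r = sin 65.7° / 1.340 = 0.9114/1.340 = 0.6802; r = 42.86°.
D = 2·65.7° − 4·42.86° + 180° = 131.40° − 171.42° + 180° = 139.98°.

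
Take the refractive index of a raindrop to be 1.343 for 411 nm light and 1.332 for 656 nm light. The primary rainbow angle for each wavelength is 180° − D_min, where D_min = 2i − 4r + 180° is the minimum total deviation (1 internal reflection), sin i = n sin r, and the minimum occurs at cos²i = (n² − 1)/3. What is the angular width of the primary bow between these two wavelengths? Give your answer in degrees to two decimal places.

At 411 nm (n = 1.343): cos²i = 0.26788 → i = 58.830°, r = 39.577°, D_min = 139.354°, rainbow angle = 40.646°.
At 656 nm (n = 1.332): cos²i = 0.25807 → i = 59.469°, r = 40.290°, D_min = 137.776°, rainbow angle = 42.224°.
Angular width = |40.646° − 42.224°| = 1.578°.

1.58°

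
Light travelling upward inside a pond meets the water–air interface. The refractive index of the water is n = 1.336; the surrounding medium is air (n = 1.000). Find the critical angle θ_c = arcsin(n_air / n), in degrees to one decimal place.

sin θ_c = n_air / n = 1.000 / 1.336 = 0.7485.
θ_c = arcsin(0.7485) = 48.46°.

48.5°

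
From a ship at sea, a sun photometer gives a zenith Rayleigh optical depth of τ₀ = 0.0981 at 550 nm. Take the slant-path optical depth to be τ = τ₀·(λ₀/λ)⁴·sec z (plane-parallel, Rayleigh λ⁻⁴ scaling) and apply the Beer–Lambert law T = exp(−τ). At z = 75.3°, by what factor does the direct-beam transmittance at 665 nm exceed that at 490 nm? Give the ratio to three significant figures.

1.54

Airmass: sec 75.3° = 3.9408.
τ(665 nm) = 0.0981 × (550/665)⁴ × 3.9408 = 0.0981 × 0.4679 × 3.9408 = 0.1809.
τ(490 nm) = 0.0981 × (550/490)⁴ × 3.9408 = 0.0981 × 1.5873 × 3.9408 = 0.6136.
T(665)/T(490) = exp(τ_B − τ_A) = exp(0.4328) = 1.5415.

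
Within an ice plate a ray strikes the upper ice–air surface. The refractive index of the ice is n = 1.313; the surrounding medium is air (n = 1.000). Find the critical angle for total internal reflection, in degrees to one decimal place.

49.6°

sin θ_c = n_air / n = 1.000 / 1.313 = 0.7616.
θ_c = arcsin(0.7616) = 49.61°.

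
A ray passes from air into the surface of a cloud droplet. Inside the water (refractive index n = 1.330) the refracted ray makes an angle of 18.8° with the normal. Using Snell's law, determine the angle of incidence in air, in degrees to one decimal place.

25.4°

Snell: sin θ_i = n · sin θ_r = 1.330 × sin 18.8° = 1.330 × 0.3223 = 0.4286.
θ_i = arcsin(0.4286) = 25.38°.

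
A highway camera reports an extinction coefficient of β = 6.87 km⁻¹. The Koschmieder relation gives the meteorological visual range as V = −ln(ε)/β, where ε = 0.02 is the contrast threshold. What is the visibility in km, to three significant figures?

0.569 km

V = −ln(0.02) / 6.87 = 3.912 / 6.87 = 0.5694 km.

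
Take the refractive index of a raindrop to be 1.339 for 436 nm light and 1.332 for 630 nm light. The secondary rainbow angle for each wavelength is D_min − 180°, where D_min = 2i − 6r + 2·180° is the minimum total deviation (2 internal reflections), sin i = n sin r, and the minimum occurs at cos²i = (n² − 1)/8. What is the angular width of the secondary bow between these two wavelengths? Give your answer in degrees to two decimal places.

At 436 nm (n = 1.339): cos²i = 0.09912 → i = 71.650°, r = 45.141°, D_min = 232.451°, rainbow angle = 52.451°.
At 630 nm (n = 1.332): cos²i = 0.09678 → i = 71.875°, r = 45.520°, D_min = 230.628°, rainbow angle = 50.628°.
Angular width = |52.451° − 50.628°| = 1.823°.

1.82°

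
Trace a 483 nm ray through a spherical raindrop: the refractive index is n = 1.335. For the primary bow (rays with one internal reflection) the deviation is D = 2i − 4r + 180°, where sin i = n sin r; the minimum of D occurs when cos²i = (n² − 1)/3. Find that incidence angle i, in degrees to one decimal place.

cos²i = (1.335² − 1)/3 = (1.78222 − 1)/3 = 0.26074.
cos i = 0.51063, so i = 59.294°.

59.3°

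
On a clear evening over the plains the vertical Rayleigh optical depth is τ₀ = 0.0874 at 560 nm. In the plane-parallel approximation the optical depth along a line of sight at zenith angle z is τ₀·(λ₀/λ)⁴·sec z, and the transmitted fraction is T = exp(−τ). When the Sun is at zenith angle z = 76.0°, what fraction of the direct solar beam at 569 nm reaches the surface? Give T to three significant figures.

0.713

sec 76.0° = 4.1336.
τ = 0.0874 × (560/569)⁴ × 4.1336 = 0.0874 × 0.9382 × 4.1336 = 0.3390.
T = exp(−0.3390) = 0.7125.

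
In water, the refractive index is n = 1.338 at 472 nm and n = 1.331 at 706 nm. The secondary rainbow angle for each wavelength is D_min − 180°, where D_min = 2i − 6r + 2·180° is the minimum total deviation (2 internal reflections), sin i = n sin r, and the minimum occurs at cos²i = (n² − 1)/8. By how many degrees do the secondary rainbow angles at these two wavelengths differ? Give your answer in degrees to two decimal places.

1.83°

At 472 nm (n = 1.338): cos²i = 0.09878 → i = 71.682°, r = 45.195°, D_min = 232.193°, rainbow angle = 52.193°.
At 706 nm (n = 1.331): cos²i = 0.09645 → i = 71.907°, r = 45.575°, D_min = 230.365°, rainbow angle = 50.365°.
Angular width = |52.193° − 50.365°| = 1.828°.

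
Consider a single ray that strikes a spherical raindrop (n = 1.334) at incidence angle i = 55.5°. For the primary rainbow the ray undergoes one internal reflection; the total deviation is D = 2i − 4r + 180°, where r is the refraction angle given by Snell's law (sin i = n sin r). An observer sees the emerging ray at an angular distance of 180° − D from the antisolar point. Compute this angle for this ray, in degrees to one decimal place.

sin r = sin 55.5° / 1.334 = 0.8241/1.334 = 0.6178; r = 38.15°.
D = 2·55.5° − 4·38.15° + 180° = 111.00° − 152.62° + 180° = 138.38°.
Angle from antisolar point = 180° − D = 41.62°.

41.6°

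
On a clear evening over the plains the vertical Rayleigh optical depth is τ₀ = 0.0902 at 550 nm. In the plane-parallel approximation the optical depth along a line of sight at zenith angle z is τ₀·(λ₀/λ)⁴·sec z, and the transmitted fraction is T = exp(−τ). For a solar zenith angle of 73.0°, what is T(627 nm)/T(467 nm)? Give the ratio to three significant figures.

Airmass: sec 73.0° = 3.4203.
τ(627 nm) = 0.0902 × (550/627)⁴ × 3.4203 = 0.0902 × 0.5921 × 3.4203 = 0.1827.
τ(467 nm) = 0.0902 × (550/467)⁴ × 3.4203 = 0.0902 × 1.9239 × 3.4203 = 0.5935.
T(627)/T(467) = exp(τ_B − τ_A) = exp(0.4109) = 1.5081.

1.51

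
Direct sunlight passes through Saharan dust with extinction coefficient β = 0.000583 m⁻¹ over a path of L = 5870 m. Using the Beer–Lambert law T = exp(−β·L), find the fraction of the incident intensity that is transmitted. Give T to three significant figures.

τ = β·L = 0.000583 × 5870 = 3.4222.
T = exp(−3.4222) = 0.0326.

0.0326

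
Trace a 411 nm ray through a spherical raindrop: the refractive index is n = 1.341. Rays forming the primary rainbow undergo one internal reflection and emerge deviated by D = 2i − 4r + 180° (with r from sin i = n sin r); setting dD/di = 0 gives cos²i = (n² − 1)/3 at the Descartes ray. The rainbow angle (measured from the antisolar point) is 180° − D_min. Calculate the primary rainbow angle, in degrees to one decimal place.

40.9°

cos²i = (1.79828 − 1)/3 = 0.26609; i = arccos(0.51584) = 58.946°.
sin r = sin 58.946°/1.341 = 0.63884; r = 39.705°.
D_min = 2·58.946° − 4·39.705° + 180° = 139.071°.
Rainbow angle = 180° − D_min = 40.929°.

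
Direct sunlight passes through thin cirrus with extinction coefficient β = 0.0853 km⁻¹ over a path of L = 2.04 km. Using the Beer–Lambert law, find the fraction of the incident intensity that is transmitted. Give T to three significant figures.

τ = β·L = 0.0853 × 2.04 = 0.1740.
T = exp(−0.1740) = 0.8403.

0.840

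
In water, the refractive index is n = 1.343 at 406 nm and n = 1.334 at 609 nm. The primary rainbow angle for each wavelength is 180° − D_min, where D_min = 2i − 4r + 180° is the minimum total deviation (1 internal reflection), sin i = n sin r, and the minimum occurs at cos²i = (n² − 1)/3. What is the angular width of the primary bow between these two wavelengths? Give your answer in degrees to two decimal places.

1.29°

At 406 nm (n = 1.343): cos²i = 0.26788 → i = 58.830°, r = 39.577°, D_min = 139.354°, rainbow angle = 40.646°.
At 609 nm (n = 1.334): cos²i = 0.25985 → i = 59.352°, r = 40.159°, D_min = 138.067°, rainbow angle = 41.933°.
Angular width = |40.646° − 41.933°| = 1.287°.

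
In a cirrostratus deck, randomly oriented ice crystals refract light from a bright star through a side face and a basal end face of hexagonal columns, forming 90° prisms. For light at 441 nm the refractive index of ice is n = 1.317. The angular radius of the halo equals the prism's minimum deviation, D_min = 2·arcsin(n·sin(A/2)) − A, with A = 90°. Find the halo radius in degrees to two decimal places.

n·sin(A/2) = 1.317 × sin 45° = 1.317 × 0.7071 = 0.9313.
D_min = 2·arcsin(0.9313) − 90° = 2 × 68.632° − 90° = 47.264°.

47.26°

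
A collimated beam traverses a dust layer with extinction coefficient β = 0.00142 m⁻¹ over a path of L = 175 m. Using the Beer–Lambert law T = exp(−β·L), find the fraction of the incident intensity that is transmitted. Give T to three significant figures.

τ = β·L = 0.00142 × 175 = 0.2485.
T = exp(−0.2485) = 0.7800.

0.780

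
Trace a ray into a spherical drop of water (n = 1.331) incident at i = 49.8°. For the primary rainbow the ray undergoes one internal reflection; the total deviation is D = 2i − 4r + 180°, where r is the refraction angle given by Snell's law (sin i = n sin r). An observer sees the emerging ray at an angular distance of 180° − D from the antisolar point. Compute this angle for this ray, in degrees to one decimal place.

40.5°

sin r = sin 49.8° / 1.331 = 0.7638/1.331 = 0.5739; r = 35.02°.
D = 2·49.8° − 4·35.02° + 180° = 99.60° − 140.08° + 180° = 139.52°.
Angle from antisolar point = 180° − D = 40.48°.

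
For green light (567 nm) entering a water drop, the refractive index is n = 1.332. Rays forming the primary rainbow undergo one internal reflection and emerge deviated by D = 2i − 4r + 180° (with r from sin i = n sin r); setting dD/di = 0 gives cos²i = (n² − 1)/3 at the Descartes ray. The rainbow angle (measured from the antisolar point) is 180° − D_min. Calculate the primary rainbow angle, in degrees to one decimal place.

cos²i = (1.77422 − 1)/3 = 0.25807; i = arccos(0.50801) = 59.469°.
sin r = sin 59.469°/1.332 = 0.64666; r = 40.290°.
D_min = 2·59.469° − 4·40.290° + 180° = 137.776°.
Rainbow angle = 180° − D_min = 42.224°.

42.2°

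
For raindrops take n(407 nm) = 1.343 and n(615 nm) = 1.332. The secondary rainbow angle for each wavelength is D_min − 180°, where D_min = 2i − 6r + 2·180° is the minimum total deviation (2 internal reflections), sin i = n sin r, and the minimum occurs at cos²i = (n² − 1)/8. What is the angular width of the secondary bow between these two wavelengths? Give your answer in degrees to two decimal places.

At 407 nm (n = 1.343): cos²i = 0.10046 → i = 71.522°, r = 44.928°, D_min = 233.478°, rainbow angle = 53.478°.
At 615 nm (n = 1.332): cos²i = 0.09678 → i = 71.875°, r = 45.520°, D_min = 230.628°, rainbow angle = 50.628°.
Angular width = |53.478° − 50.628°| = 2.849°.

2.85°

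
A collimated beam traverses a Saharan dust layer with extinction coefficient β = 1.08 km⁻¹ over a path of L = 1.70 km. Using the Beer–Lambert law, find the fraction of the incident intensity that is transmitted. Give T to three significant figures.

0.159

τ = β·L = 1.08 × 1.70 = 1.8360.
T = exp(−1.8360) = 0.1595.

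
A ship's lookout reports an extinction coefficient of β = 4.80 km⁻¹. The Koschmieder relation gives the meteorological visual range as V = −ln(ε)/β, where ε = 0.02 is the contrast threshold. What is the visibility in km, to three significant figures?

V = −ln(0.02) / 4.80 = 3.912 / 4.80 = 0.8150 km.

0.815 km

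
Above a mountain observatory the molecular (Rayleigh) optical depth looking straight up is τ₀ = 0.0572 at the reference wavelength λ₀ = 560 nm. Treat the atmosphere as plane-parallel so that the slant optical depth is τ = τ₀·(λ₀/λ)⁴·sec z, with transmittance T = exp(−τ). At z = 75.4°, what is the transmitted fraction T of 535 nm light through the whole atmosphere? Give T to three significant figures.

0.762

sec 75.4° = 3.9672.
τ = 0.0572 × (560/535)⁴ × 3.9672 = 0.0572 × 1.2004 × 3.9672 = 0.2724.
T = exp(−0.2724) = 0.7615.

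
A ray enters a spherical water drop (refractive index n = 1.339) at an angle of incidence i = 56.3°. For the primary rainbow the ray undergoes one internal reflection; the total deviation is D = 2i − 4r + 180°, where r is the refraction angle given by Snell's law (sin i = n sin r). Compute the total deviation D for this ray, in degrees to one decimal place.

sin r = sin 56.3° / 1.339 = 0.8320/1.339 = 0.6213; r = 38.41°.
D = 2·56.3° − 4·38.41° + 180° = 112.60° − 153.65° + 180° = 138.95°.

138.9°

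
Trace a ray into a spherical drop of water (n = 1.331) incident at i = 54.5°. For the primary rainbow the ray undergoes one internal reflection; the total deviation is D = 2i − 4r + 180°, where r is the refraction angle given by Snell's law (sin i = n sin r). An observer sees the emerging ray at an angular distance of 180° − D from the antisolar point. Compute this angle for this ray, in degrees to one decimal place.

sin r = sin 54.5° / 1.331 = 0.8141/1.331 = 0.6117; r = 37.71°.
D = 2·54.5° − 4·37.71° + 180° = 109.00° − 150.84° + 180° = 138.16°.
Angle from antisolar point = 180° − D = 41.84°.

41.8°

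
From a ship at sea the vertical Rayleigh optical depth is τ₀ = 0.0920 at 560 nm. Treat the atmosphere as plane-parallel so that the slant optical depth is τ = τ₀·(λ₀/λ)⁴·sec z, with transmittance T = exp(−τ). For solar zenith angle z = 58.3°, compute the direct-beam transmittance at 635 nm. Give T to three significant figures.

sec 58.3° = 1.9031.
τ = 0.0920 × (560/635)⁴ × 1.9031 = 0.0920 × 0.6049 × 1.9031 = 0.1059.
T = exp(−0.1059) = 0.8995.

0.900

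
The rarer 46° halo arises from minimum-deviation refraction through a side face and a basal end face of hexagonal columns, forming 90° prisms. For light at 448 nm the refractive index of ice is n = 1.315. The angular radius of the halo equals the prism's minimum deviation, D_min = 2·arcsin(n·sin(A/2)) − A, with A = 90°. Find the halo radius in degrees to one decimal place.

n·sin(A/2) = 1.315 × sin 45° = 1.315 × 0.7071 = 0.9298.
D_min = 2·arcsin(0.9298) − 90° = 2 × 68.411° − 90° = 46.821°.

46.8°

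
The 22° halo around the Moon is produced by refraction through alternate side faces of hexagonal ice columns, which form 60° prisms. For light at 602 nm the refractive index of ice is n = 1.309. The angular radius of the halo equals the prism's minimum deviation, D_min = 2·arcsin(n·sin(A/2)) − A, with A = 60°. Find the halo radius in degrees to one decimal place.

n·sin(A/2) = 1.309 × sin 30° = 1.309 × 0.5000 = 0.6545.
D_min = 2·arcsin(0.6545) − 60° = 2 × 40.882° − 60° = 21.763°.

21.8°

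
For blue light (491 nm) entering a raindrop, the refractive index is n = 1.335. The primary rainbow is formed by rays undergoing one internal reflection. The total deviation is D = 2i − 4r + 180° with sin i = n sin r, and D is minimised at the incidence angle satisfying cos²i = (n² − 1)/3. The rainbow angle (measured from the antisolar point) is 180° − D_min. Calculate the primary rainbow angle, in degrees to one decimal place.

41.8°

cos²i = (1.78222 − 1)/3 = 0.26074; i = arccos(0.51063) = 59.294°.
sin r = sin 59.294°/1.335 = 0.64405; r = 40.094°.
D_min = 2·59.294° − 4·40.094° + 180° = 138.212°.
Rainbow angle = 180° − D_min = 41.788°.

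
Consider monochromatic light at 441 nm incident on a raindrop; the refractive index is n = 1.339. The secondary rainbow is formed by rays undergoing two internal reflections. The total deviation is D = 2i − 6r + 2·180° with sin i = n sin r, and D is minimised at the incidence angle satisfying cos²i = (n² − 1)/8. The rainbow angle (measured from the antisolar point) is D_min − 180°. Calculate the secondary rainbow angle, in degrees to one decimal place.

52.5°

cos²i = (1.79292 − 1)/8 = 0.09912; i = arccos(0.31483) = 71.650°.
sin r = sin 71.650°/1.339 = 0.70885; r = 45.141°.
D_min = 2·71.650° − 6·45.141° + 360° = 232.451°.
Rainbow angle = D_min − 180° = 52.451°.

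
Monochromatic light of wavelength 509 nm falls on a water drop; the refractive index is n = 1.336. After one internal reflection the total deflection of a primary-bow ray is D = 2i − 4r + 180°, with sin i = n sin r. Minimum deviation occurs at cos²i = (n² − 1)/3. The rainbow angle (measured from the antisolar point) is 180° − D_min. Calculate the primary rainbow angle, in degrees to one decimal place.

41.6°

cos²i = (1.78490 − 1)/3 = 0.26163; i = arccos(0.51150) = 59.236°.
sin r = sin 59.236°/1.336 = 0.64318; r = 40.029°.
D_min = 2·59.236° − 4·40.029° + 180° = 138.356°.
Rainbow angle = 180° − D_min = 41.644°.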